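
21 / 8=2.62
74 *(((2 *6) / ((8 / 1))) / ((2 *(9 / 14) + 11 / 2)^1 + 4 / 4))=1554 / 109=14.26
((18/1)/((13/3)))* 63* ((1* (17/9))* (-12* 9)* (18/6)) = -2082024/13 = -160155.69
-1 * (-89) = 89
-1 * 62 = -62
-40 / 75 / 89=-8 / 1335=-0.01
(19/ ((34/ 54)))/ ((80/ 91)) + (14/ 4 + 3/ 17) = 51683/ 1360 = 38.00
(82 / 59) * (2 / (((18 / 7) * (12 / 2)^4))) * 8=287 / 43011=0.01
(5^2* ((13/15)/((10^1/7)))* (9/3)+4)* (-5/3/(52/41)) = -6765/104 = -65.05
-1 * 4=-4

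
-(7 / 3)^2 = -5.44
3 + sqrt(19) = 7.36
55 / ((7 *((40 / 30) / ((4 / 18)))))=55 / 42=1.31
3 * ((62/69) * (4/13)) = 248/299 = 0.83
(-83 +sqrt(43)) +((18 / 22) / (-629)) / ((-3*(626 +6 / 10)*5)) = -1799209838 / 21677227 +sqrt(43) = -76.44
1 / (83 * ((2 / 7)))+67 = 11129 / 166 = 67.04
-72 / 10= -36 / 5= -7.20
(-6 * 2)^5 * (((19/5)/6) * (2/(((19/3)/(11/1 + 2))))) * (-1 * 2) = 6469632/5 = 1293926.40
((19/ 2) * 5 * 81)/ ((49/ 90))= 346275/ 49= 7066.84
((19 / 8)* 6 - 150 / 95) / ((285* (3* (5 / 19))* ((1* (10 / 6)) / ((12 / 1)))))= 963 / 2375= 0.41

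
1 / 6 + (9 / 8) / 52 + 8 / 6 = 633 / 416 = 1.52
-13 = -13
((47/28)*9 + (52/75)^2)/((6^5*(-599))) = -2455087/733607280000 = -0.00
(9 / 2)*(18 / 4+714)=12933 / 4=3233.25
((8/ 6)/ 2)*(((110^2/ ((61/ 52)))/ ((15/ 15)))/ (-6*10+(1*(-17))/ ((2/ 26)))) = -1258400/ 51423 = -24.47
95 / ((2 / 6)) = 285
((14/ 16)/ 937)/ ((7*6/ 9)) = 3/ 14992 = 0.00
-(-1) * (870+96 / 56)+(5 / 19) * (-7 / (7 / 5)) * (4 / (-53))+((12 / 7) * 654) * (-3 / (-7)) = 66726706 / 49343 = 1352.30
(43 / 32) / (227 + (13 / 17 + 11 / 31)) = 22661 / 3847008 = 0.01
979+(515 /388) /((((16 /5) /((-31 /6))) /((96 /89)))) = 33727003 /34532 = 976.69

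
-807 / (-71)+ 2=949 / 71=13.37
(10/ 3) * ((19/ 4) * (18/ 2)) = 285/ 2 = 142.50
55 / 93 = 0.59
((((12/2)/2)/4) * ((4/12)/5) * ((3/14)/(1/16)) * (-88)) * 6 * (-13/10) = 20592/175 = 117.67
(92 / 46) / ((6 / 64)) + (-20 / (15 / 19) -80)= -84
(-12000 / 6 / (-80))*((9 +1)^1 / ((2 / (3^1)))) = 375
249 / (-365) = -249 / 365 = -0.68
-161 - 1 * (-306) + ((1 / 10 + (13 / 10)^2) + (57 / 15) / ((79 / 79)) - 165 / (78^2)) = 3816769 / 25350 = 150.56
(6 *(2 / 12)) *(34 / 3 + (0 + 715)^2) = 1533709 / 3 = 511236.33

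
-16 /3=-5.33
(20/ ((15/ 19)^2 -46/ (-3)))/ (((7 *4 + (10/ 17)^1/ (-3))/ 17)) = 9389610/ 12252229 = 0.77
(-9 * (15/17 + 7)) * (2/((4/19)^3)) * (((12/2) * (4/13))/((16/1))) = -12407931/7072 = -1754.52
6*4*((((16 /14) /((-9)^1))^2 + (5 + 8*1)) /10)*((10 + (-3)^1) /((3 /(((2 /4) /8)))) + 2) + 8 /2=5638603 /79380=71.03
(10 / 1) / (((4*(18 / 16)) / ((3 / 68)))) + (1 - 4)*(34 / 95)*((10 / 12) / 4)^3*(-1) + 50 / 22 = 2.38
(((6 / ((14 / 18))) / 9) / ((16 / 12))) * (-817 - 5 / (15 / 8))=-7377 / 14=-526.93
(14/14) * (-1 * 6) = -6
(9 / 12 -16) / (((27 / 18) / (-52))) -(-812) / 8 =3781 / 6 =630.17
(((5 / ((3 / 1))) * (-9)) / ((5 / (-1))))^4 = 81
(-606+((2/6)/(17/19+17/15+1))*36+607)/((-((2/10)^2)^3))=-66921875/863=-77545.63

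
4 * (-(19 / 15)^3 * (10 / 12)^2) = -6859 / 1215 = -5.65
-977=-977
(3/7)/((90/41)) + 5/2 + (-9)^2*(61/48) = 177463/1680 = 105.63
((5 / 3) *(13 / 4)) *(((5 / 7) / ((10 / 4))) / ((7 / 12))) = 2.65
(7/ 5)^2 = 49/ 25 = 1.96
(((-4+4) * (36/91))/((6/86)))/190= 0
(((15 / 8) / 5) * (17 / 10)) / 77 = 51 / 6160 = 0.01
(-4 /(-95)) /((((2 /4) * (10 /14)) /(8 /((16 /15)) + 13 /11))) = 5348 /5225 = 1.02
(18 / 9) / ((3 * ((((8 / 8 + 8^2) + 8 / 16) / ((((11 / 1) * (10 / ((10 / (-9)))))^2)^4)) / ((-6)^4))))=15945028319714459328 / 131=121717773432934804.03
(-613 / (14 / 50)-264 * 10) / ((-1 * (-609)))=-33805 / 4263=-7.93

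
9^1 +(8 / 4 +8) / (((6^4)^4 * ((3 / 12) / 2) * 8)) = 12694994583557 / 1410554953728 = 9.00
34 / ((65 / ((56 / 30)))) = 952 / 975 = 0.98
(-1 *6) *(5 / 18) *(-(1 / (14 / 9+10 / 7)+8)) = 7835 / 564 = 13.89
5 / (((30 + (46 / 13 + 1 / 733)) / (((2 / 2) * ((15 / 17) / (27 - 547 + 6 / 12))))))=-1429350 / 5645112463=-0.00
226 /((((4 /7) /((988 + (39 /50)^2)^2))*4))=4831757098271831 /50000000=96635141.97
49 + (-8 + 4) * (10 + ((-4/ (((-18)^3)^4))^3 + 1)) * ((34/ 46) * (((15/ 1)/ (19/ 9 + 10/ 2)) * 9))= -20822341327914092356574213439784247571486080939/ 36632938326994334771788474353002553418973184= -568.40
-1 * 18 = -18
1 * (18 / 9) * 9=18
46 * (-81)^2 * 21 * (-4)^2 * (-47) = -4766120352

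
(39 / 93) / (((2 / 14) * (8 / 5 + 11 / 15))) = 39 / 31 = 1.26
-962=-962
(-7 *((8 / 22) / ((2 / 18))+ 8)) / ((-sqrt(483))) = 124 *sqrt(483) / 759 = 3.59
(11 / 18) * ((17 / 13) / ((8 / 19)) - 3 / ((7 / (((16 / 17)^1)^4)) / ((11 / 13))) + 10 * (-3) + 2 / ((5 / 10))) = -15502806121 / 1094459184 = -14.16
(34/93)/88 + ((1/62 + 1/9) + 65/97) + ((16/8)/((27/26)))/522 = 750735991/932374476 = 0.81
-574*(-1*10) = 5740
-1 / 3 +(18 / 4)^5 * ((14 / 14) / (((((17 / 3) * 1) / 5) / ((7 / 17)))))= 670.10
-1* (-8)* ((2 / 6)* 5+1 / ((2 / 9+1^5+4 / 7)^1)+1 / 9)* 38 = 722000 / 1017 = 709.93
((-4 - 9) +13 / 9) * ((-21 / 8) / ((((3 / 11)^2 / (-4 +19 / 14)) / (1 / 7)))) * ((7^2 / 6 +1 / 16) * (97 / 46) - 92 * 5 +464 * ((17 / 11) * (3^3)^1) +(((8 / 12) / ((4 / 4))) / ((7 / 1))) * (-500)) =-16975665304741 / 5842368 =-2905613.84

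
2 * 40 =80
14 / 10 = 7 / 5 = 1.40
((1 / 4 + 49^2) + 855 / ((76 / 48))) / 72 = 11765 / 288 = 40.85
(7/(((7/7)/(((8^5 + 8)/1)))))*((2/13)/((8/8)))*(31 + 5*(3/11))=1142346.74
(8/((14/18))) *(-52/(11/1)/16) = -234/77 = -3.04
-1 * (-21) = 21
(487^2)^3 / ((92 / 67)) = 893816916644753203 / 92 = 9715401267877752.21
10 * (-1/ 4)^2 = 5/ 8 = 0.62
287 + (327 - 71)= 543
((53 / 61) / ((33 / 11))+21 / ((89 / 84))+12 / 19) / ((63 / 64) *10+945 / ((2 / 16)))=41078368 / 14992069491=0.00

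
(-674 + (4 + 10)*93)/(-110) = -314/55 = -5.71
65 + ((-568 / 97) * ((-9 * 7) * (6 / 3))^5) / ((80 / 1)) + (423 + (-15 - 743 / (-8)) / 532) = 685464154956189 / 294880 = 2324552885.77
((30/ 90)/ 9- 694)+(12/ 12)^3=-692.96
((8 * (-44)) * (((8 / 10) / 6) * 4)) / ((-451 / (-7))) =-1792 / 615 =-2.91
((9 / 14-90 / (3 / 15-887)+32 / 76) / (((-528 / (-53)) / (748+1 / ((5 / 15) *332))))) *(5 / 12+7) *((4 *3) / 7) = 1112.54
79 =79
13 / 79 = 0.16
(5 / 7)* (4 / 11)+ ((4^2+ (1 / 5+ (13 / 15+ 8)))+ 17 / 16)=487667 / 18480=26.39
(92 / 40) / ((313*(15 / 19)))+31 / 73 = 1487351 / 3427350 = 0.43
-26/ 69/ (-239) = 26/ 16491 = 0.00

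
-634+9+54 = -571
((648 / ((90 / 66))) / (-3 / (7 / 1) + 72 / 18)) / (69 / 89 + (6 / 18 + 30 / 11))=24424092 / 704125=34.69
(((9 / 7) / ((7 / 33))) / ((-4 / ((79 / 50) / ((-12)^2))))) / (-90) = 869 / 4704000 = 0.00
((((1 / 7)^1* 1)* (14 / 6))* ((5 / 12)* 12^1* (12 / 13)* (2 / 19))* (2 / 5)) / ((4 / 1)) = 4 / 247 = 0.02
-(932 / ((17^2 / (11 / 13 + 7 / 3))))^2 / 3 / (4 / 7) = -23372934592 / 381106323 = -61.33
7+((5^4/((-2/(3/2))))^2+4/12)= 10547227/48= 219733.90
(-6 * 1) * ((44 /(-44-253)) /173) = 8 /1557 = 0.01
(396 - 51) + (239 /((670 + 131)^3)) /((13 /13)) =177303228584 /513922401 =345.00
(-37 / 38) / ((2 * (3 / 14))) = -259 / 114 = -2.27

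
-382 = -382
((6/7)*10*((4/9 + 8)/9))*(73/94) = 55480/8883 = 6.25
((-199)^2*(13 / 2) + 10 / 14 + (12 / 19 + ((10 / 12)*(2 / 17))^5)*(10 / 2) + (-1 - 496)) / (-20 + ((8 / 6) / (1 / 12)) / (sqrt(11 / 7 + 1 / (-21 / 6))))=-117893328980797285 / 4609230664248 - 23578665796159457*sqrt(7) / 3456922998186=-43623.56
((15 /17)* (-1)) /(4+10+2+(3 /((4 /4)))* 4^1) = -15 /476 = -0.03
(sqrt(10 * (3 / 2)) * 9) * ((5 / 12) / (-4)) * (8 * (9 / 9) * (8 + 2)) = -75 * sqrt(15) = -290.47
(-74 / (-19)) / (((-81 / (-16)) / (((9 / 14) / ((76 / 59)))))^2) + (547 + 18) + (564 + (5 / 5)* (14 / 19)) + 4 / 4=30783498932 / 27223371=1130.77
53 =53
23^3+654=12821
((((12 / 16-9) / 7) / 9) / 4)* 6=-11 / 56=-0.20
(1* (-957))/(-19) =957/19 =50.37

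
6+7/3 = 25/3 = 8.33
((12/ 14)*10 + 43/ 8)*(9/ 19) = 6.61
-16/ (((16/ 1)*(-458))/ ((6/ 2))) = 3/ 458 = 0.01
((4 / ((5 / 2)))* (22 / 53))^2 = 30976 / 70225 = 0.44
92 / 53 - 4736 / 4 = -62660 / 53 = -1182.26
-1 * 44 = -44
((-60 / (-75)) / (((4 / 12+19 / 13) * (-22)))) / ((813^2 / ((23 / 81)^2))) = -6877 / 2782662965775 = -0.00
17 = 17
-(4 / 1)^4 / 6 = -128 / 3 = -42.67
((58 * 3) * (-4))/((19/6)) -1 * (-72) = -147.79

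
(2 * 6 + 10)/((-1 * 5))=-22/5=-4.40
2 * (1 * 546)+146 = 1238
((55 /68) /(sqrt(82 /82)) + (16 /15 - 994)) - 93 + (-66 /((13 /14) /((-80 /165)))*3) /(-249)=-1194723293 /1100580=-1085.54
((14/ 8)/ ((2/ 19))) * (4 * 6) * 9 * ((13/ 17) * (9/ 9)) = 46683/ 17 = 2746.06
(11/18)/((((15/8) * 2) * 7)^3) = 352/10418625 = 0.00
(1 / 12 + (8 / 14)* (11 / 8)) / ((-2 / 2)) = -73 / 84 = -0.87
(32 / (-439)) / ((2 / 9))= -0.33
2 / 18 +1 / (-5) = -4 / 45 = -0.09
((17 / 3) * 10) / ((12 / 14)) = 595 / 9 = 66.11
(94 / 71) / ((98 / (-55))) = -0.74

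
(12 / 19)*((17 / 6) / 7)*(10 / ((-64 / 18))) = -765 / 1064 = -0.72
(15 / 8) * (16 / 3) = 10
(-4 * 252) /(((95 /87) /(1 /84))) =-1044 /95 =-10.99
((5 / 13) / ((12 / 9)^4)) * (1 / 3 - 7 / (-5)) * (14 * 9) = 26.58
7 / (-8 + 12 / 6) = -7 / 6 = -1.17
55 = 55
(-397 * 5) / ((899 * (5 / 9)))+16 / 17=-46357 / 15283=-3.03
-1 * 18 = -18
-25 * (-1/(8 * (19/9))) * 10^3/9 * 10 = 31250/19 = 1644.74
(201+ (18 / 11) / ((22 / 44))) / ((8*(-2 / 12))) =-6741 / 44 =-153.20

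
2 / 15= 0.13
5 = 5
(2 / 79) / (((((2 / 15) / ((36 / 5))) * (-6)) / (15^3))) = -60750 / 79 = -768.99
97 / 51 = 1.90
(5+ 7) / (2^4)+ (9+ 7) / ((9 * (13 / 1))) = 415 / 468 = 0.89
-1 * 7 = -7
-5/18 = -0.28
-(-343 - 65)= 408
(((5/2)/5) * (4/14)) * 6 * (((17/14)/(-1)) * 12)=-612/49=-12.49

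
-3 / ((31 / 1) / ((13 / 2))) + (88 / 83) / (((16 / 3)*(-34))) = -111081 / 174964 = -0.63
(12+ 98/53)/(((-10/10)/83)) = -60922/53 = -1149.47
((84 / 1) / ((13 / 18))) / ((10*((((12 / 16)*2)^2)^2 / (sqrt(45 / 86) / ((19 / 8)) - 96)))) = -14336 / 65+ 1792*sqrt(430) / 53105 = -219.85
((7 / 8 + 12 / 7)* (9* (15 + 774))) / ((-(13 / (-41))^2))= -1730833245 / 9464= -182886.01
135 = 135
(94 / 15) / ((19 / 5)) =94 / 57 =1.65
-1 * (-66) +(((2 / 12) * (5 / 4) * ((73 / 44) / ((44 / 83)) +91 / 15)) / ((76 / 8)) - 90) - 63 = -114940427 / 1324224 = -86.80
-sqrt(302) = -17.38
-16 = -16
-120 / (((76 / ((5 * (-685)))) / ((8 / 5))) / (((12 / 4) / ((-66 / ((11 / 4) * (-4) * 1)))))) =82200 / 19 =4326.32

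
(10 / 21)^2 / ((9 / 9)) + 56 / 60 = 2558 / 2205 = 1.16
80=80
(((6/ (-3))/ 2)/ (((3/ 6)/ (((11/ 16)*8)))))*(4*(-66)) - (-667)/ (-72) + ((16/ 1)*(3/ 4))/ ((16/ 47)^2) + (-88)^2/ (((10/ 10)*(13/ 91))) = 57206.28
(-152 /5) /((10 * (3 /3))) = -76 /25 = -3.04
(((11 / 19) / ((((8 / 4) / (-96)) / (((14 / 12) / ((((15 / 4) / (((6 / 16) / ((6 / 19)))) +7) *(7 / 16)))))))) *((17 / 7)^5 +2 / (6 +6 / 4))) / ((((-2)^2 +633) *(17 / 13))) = -30082036864 / 40530668745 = -0.74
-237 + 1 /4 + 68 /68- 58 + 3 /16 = -293.56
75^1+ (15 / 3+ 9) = 89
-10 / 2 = -5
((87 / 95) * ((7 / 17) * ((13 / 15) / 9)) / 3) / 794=0.00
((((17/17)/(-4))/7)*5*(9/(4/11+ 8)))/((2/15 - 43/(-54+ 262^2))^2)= -5239734996375/480212928356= -10.91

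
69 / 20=3.45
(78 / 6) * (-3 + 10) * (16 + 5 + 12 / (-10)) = 9009 / 5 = 1801.80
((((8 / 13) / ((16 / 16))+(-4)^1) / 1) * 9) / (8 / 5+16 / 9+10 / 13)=-8910 / 1213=-7.35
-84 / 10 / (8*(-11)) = 21 / 220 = 0.10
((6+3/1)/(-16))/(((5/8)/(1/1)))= -9/10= -0.90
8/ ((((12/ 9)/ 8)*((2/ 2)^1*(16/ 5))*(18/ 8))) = 20/ 3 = 6.67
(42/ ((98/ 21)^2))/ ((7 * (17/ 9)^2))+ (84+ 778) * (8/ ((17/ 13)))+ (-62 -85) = 145192421/ 28322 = 5126.49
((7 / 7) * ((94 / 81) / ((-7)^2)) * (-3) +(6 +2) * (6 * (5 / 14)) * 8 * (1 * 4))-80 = 619826 / 1323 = 468.50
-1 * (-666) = 666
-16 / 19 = -0.84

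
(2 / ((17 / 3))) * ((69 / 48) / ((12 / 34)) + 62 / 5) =7907 / 1360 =5.81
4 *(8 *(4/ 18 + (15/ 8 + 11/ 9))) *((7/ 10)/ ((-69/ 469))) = -1569274/ 3105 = -505.40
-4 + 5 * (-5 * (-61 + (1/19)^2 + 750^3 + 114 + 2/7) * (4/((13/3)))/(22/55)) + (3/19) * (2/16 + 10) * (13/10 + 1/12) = -127929391168600573/5256160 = -24338945383.82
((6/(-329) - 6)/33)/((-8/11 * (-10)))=-33/1316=-0.03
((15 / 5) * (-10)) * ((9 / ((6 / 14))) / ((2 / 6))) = -1890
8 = 8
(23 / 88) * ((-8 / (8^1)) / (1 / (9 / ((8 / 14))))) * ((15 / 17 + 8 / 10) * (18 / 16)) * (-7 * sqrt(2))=1186731 * sqrt(2) / 21760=77.13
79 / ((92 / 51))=4029 / 92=43.79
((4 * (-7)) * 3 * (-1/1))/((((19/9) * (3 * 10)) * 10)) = 63/475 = 0.13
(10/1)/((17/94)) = 940/17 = 55.29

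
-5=-5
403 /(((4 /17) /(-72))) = -123318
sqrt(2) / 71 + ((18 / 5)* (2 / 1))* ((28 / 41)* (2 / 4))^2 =sqrt(2) / 71 + 7056 / 8405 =0.86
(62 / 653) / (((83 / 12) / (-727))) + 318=16694394 / 54199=308.02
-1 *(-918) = 918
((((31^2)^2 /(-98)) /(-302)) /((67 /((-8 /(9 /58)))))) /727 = -107128436 /3243581019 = -0.03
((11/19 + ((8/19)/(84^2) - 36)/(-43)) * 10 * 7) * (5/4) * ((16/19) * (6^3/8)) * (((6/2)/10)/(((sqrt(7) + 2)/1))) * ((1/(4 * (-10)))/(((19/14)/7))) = 21429933/294937 - 21429933 * sqrt(7)/589874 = -23.46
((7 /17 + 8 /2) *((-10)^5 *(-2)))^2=225000000000000 /289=778546712802.77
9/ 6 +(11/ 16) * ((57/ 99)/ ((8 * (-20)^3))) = 4607981/ 3072000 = 1.50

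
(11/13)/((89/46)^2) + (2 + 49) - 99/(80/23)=187522399/8237840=22.76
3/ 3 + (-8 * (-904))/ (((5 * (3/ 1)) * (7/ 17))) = 123049/ 105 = 1171.90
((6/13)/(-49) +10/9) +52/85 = 834976/487305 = 1.71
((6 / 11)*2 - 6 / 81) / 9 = 302 / 2673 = 0.11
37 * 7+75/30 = 523/2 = 261.50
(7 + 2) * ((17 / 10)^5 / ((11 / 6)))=69.70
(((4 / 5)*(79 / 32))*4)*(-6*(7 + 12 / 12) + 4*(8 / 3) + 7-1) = -3713 / 15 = -247.53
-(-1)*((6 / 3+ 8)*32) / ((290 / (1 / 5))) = 32 / 145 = 0.22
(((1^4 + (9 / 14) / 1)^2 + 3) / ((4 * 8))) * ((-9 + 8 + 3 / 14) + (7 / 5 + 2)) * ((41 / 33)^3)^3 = 22306822863801320657 / 6792166037277815040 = 3.28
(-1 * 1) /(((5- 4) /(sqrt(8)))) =-2 * sqrt(2) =-2.83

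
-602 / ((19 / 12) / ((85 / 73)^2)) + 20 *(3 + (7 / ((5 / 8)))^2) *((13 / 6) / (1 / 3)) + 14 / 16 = 65540135673 / 4050040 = 16182.59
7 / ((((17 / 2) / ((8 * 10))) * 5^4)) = 224 / 2125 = 0.11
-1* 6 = -6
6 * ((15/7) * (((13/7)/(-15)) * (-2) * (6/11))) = 936/539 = 1.74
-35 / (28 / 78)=-195 / 2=-97.50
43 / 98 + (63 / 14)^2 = 4055 / 196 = 20.69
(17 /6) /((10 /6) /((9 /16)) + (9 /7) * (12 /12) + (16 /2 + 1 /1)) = 1071 /5008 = 0.21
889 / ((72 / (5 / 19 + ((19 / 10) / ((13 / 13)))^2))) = 2180717 / 45600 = 47.82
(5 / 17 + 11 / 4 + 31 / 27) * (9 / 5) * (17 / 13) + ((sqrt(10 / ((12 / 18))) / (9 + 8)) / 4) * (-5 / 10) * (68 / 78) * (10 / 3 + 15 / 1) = 7697 / 780 - 55 * sqrt(15) / 468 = 9.41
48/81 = 16/27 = 0.59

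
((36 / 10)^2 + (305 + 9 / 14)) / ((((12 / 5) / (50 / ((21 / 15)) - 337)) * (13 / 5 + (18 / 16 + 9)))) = -78392233 / 24941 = -3143.11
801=801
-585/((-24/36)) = 1755/2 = 877.50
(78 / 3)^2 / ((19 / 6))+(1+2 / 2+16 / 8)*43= 7324 / 19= 385.47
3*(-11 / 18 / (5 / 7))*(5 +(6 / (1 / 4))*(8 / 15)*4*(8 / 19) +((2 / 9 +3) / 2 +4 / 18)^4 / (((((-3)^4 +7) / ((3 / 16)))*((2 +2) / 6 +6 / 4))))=-68.19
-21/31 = -0.68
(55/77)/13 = 5/91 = 0.05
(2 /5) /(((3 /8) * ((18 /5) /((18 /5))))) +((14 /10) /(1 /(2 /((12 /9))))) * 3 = 221 /30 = 7.37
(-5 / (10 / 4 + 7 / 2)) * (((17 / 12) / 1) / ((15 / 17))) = -289 / 216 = -1.34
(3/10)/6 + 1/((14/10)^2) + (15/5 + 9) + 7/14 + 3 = 15739/980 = 16.06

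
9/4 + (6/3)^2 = 25/4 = 6.25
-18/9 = -2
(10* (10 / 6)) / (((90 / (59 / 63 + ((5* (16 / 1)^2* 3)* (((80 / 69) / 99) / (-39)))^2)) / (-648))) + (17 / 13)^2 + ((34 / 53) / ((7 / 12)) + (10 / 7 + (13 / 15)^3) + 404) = 16694470650971318 / 121903996339125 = 136.95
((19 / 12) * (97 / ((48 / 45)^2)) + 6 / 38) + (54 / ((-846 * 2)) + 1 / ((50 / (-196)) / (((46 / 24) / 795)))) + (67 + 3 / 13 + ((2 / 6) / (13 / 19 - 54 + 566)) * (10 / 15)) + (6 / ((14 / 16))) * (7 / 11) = 15698312595412755359 / 75948532792704000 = 206.70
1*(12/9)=4/3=1.33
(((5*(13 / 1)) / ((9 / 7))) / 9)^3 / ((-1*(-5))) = 18839275 / 531441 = 35.45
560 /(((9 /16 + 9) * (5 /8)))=93.70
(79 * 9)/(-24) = -237/8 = -29.62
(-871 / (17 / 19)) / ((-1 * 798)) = 871 / 714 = 1.22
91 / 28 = 3.25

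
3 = 3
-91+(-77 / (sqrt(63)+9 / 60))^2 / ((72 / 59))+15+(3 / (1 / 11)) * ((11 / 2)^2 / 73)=2756541552881 / 185299252452 - 699622000 * sqrt(7) / 634586481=11.96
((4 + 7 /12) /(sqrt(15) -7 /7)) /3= 55 /504 + 55 *sqrt(15) /504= 0.53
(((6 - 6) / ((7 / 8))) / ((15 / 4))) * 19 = 0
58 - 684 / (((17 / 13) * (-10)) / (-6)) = -21746 / 85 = -255.84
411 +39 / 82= 33741 / 82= 411.48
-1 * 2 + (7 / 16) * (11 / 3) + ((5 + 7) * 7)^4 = 2389782509 / 48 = 49787135.60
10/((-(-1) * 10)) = 1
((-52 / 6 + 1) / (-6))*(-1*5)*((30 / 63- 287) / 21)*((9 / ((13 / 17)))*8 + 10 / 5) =432471875 / 51597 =8381.73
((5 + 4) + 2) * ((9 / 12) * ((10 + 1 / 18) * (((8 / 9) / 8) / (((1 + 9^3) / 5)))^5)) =0.00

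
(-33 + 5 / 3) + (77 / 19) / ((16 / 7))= -26959 / 912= -29.56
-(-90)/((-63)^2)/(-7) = -10/3087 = -0.00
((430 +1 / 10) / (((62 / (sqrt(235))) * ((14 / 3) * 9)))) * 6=4301 * sqrt(235) / 4340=15.19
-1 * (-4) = 4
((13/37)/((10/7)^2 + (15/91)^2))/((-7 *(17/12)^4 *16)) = -19931184/52920993625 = -0.00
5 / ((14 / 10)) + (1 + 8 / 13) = 472 / 91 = 5.19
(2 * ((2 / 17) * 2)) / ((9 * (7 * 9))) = 8 / 9639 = 0.00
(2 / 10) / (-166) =-1 / 830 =-0.00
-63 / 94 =-0.67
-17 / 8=-2.12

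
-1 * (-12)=12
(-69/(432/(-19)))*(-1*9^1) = -437/16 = -27.31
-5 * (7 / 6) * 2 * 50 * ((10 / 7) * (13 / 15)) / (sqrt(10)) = -228.39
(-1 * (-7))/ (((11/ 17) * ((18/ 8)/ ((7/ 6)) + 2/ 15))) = 24990/ 4763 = 5.25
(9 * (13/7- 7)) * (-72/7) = 23328/49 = 476.08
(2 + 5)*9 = 63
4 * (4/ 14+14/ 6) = 220/ 21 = 10.48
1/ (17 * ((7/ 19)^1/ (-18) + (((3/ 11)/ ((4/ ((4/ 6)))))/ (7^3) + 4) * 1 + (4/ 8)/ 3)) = 1290366/ 90954845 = 0.01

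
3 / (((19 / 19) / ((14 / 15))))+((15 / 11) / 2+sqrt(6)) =sqrt(6)+383 / 110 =5.93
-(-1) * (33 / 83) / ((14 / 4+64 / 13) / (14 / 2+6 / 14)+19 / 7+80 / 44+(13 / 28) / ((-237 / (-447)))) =0.06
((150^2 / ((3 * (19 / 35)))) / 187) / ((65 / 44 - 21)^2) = 46200000 / 238335563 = 0.19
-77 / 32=-2.41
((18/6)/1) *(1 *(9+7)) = 48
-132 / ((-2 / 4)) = 264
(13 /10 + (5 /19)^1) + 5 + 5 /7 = 9679 /1330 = 7.28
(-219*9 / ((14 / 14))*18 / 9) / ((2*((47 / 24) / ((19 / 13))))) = -898776 / 611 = -1470.99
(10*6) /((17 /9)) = 540 /17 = 31.76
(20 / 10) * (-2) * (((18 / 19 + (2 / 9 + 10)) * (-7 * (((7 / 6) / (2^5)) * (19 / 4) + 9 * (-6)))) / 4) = -276351215 / 65664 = -4208.57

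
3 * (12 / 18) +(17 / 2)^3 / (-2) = -4881 / 16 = -305.06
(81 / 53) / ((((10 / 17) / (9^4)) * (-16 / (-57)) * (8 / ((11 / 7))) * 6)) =1888209873 / 949760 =1988.09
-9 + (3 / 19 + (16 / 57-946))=-954.56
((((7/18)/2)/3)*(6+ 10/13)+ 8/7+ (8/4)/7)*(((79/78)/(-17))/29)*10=-1812260/47240739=-0.04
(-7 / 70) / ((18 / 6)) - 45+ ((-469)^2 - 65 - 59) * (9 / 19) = 59330321 / 570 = 104088.28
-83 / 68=-1.22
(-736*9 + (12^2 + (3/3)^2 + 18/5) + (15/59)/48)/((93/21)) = -213947041/146320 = -1462.19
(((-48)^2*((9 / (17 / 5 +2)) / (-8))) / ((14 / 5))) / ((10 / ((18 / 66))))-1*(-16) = 872 / 77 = 11.32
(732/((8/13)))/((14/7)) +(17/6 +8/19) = 136345/228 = 598.00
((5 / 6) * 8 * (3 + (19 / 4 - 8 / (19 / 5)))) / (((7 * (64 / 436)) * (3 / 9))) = 233805 / 2128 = 109.87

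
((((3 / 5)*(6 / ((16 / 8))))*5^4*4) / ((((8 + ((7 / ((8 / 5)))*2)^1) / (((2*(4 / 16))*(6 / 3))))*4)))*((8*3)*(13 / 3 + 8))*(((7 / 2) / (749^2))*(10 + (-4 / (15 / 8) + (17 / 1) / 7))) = 47996400 / 37587067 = 1.28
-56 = -56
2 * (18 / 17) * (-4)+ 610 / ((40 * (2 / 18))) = 8757 / 68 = 128.78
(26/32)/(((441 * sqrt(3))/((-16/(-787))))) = 13 * sqrt(3)/1041201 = 0.00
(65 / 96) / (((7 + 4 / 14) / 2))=455 / 2448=0.19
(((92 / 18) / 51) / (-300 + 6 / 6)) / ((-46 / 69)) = 1 / 1989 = 0.00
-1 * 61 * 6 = -366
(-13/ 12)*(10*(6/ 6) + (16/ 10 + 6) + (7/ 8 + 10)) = -14807/ 480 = -30.85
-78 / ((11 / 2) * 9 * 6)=-26 / 99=-0.26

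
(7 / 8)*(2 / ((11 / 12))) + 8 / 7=235 / 77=3.05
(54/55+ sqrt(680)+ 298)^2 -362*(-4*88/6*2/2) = 65776*sqrt(170)/55+ 1010115208/9075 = 126900.44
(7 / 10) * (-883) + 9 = -6091 / 10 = -609.10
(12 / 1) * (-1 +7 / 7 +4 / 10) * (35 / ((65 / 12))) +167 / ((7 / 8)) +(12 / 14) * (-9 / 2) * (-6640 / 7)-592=10474344 / 3185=3288.65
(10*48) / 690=16 / 23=0.70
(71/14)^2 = 5041/196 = 25.72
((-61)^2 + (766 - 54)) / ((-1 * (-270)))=4433 / 270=16.42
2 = 2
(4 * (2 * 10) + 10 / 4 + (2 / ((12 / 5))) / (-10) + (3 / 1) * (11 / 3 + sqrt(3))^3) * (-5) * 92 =-1363325 / 9 - 59800 * sqrt(3) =-255057.19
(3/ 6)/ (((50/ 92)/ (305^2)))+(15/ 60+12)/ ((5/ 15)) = 342479/ 4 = 85619.75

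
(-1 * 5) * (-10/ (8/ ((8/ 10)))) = 5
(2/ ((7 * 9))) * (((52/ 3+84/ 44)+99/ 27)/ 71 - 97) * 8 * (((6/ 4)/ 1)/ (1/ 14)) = -515.61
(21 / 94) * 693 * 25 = 363825 / 94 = 3870.48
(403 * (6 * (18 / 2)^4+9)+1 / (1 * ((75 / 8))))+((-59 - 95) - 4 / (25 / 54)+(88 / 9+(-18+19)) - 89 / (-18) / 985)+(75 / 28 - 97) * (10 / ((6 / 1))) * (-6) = 15868916.46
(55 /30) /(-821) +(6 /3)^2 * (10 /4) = 49249 /4926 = 10.00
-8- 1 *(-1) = -7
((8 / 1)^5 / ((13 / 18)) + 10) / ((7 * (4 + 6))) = 294977 / 455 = 648.30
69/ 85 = 0.81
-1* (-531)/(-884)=-531/884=-0.60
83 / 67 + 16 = 1155 / 67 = 17.24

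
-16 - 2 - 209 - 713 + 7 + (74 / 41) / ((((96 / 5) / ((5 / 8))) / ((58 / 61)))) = -447992311 / 480192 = -932.94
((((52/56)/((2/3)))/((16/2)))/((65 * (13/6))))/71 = 9/516880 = 0.00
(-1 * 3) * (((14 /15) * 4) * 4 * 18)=-4032 /5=-806.40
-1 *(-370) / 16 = 185 / 8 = 23.12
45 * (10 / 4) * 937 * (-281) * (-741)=43898192325 / 2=21949096162.50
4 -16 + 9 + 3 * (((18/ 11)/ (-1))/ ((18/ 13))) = -72/ 11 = -6.55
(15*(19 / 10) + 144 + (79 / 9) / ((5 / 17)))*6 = 18211 / 15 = 1214.07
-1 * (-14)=14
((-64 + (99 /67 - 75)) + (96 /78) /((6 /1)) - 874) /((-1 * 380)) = 660643 /248235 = 2.66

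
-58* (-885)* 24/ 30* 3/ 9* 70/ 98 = 68440/ 7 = 9777.14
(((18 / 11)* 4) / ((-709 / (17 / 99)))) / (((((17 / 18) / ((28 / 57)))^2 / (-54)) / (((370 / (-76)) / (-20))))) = 56391552 / 10003254767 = 0.01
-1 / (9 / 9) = -1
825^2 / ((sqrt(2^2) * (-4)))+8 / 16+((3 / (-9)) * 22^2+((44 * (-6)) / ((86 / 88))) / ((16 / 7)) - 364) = -88464221 / 1032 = -85721.14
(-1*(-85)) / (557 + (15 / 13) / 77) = 85085 / 557572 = 0.15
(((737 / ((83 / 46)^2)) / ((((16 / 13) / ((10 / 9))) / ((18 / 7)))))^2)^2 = 412426028536388841928007250625 / 5407753649365837441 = 76265683549.54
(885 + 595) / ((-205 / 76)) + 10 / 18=-202259 / 369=-548.13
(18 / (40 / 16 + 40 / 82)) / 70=738 / 8575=0.09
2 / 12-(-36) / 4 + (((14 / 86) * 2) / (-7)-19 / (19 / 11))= -1.88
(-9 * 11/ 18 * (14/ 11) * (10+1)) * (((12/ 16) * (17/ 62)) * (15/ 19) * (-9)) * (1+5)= 1590435/ 2356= 675.06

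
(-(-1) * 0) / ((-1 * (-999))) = 0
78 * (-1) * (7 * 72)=-39312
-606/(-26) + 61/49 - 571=-348087/637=-546.45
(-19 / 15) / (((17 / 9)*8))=-57 / 680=-0.08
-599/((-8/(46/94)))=13777/376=36.64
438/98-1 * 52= -2329/49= -47.53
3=3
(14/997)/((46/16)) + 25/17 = 1.48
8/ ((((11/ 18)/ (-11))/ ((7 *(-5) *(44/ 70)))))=3168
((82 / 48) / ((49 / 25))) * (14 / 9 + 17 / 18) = 5125 / 2352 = 2.18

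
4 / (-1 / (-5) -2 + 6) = 20 / 21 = 0.95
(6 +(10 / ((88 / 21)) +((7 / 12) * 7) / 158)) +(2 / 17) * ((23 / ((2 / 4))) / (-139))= 412657783 / 49282728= 8.37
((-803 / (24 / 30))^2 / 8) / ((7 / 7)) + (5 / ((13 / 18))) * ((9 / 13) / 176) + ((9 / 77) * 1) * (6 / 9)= 209772663077 / 1665664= 125939.36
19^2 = 361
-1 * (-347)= 347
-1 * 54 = -54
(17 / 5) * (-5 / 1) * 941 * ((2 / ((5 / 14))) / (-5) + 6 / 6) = 47991 / 25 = 1919.64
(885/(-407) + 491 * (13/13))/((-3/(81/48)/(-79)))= 17681859/814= 21722.19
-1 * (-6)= 6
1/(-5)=-1/5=-0.20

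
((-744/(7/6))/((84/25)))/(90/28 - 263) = 18600/25459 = 0.73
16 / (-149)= -16 / 149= -0.11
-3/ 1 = -3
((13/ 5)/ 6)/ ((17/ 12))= 26/ 85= 0.31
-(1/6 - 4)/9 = 23/54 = 0.43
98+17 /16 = 1585 /16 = 99.06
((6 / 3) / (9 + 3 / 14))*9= 84 / 43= 1.95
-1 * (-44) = 44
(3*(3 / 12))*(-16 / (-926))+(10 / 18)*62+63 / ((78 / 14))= 2479141 / 54171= 45.77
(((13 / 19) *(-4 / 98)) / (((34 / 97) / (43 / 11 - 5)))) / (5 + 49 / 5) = 37830 / 6441589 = 0.01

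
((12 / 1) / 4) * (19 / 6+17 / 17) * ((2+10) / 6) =25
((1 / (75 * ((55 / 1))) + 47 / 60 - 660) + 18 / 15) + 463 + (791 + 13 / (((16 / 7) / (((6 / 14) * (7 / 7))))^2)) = 629841281 / 1056000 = 596.44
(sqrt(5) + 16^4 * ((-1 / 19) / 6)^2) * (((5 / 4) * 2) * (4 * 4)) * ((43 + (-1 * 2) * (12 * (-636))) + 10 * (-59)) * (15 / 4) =2207550 * sqrt(5) + 12056166400 / 1083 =16068426.14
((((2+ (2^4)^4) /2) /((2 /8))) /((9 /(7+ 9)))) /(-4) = -58256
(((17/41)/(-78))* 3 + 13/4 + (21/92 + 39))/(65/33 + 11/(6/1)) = 34356003/3077009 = 11.17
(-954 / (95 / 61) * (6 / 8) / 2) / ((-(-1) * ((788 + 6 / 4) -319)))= -87291 / 178790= -0.49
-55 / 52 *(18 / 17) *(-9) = 4455 / 442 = 10.08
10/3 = 3.33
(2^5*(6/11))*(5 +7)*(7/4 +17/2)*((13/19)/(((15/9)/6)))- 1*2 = 5286.18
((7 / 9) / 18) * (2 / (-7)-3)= -23 / 162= -0.14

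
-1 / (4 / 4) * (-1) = 1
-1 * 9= -9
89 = 89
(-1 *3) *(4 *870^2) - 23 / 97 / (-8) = -7048252777 / 776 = -9082799.97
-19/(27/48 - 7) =304/103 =2.95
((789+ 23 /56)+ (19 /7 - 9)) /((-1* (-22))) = 6265 /176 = 35.60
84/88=21/22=0.95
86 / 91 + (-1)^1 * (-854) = 77800 / 91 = 854.95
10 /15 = 2 /3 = 0.67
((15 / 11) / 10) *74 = 111 / 11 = 10.09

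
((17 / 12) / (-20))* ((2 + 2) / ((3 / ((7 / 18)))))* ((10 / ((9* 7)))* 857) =-14569 / 2916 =-5.00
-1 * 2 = -2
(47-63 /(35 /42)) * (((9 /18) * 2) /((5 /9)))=-1287 /25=-51.48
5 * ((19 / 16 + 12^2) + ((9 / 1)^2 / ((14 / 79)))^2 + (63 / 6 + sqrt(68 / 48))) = 5 * sqrt(51) / 6 + 819554315 / 784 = 1045355.84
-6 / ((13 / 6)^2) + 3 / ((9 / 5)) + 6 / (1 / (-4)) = -11971 / 507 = -23.61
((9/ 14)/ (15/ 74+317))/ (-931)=-333/ 152973541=-0.00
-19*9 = -171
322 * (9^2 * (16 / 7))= 59616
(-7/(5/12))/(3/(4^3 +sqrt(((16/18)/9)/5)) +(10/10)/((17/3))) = -999367712/13285985- 145656 *sqrt(10)/13285985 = -75.25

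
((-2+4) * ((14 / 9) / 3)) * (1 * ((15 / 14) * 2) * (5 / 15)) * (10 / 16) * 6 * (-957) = -7975 / 3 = -2658.33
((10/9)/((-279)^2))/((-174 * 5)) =-1/60949503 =-0.00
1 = 1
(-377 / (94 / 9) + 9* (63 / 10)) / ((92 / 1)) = 2421 / 10810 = 0.22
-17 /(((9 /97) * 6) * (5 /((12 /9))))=-3298 /405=-8.14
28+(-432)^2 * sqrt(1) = 186652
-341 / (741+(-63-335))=-341 / 343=-0.99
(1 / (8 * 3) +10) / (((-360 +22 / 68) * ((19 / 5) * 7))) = -20485 / 19517484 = -0.00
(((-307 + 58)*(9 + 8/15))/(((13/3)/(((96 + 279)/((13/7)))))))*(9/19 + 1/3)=-22048950/247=-89267.00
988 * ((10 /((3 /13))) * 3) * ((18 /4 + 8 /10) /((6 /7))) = 2382562 /3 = 794187.33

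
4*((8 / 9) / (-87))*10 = -320 / 783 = -0.41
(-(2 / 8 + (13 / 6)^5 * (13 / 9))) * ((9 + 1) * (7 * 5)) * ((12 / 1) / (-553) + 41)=-2744419890125 / 2764368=-992783.84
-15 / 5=-3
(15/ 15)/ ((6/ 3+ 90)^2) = 1/ 8464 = 0.00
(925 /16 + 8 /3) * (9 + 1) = 14515 /24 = 604.79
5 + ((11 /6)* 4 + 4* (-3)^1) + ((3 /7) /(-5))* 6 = -19 /105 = -0.18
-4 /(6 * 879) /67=-2 /176679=-0.00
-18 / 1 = -18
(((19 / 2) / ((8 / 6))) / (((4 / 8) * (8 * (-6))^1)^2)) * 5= 95 / 1536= 0.06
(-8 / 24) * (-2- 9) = 11 / 3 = 3.67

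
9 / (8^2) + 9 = 585 / 64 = 9.14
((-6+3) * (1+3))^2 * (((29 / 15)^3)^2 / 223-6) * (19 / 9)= -4452333210416 / 2540109375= -1752.81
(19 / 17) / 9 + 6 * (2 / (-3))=-593 / 153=-3.88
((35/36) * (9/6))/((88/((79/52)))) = 2765/109824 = 0.03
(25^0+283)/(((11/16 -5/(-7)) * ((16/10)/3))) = 59640/157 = 379.87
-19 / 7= -2.71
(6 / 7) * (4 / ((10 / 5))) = 12 / 7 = 1.71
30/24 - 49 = -191/4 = -47.75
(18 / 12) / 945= 1 / 630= 0.00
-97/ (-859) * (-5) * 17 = -8245/ 859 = -9.60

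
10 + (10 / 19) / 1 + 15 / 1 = 485 / 19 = 25.53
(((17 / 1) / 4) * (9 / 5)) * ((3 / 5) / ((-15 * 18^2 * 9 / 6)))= -17 / 27000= -0.00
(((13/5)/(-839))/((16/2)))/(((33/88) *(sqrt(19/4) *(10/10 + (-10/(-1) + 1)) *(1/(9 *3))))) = -39 *sqrt(19)/159410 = -0.00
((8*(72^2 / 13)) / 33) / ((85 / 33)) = 41472 / 1105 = 37.53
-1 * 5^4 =-625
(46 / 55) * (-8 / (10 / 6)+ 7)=46 / 25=1.84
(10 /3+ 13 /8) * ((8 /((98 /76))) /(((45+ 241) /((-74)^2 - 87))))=1740647 /3003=579.64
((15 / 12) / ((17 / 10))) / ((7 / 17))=25 / 14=1.79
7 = 7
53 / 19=2.79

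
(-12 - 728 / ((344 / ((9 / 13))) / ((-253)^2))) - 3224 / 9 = -36436379 / 387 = -94150.85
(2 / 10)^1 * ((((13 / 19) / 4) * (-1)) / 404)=-13 / 153520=-0.00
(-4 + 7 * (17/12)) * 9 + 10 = 253/4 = 63.25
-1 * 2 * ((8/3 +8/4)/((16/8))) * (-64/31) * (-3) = -896/31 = -28.90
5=5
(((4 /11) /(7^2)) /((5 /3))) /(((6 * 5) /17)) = 34 /13475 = 0.00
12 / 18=2 / 3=0.67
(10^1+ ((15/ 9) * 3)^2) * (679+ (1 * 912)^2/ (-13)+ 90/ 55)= -316814855/ 143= -2215488.50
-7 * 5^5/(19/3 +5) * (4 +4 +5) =-853125/34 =-25091.91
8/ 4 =2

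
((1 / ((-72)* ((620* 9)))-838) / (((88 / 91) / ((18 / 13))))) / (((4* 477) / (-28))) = 16497069169 / 936904320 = 17.61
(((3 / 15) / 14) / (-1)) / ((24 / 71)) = -71 / 1680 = -0.04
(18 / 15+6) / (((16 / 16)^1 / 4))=144 / 5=28.80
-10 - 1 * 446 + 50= -406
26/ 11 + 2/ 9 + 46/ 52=8933/ 2574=3.47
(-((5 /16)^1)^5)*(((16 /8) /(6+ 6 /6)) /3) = -3125 /11010048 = -0.00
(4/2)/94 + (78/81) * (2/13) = 0.17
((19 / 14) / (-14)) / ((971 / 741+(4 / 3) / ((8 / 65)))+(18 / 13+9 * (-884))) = 4693 / 384510938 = 0.00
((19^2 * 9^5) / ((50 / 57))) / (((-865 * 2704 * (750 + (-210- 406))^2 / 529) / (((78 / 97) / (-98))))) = 1928286370251 / 767762432528000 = 0.00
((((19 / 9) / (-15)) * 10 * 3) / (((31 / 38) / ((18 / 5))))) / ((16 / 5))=-361 / 62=-5.82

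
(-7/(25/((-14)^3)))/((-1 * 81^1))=-19208/2025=-9.49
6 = 6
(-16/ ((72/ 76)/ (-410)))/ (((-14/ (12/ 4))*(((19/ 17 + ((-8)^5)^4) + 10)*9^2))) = -529720/ 33339031148716194326481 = -0.00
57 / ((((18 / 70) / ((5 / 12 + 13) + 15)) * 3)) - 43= 222121 / 108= 2056.68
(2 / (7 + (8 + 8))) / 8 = 1 / 92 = 0.01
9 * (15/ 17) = 135/ 17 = 7.94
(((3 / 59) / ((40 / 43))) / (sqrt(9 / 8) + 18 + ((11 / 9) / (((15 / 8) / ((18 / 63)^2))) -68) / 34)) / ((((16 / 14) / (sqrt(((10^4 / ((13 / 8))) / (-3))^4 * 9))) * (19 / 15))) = 146183292404352000000000 / 4885988228076601087 -6851671622145000000000 * sqrt(2) / 4885988228076601087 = 27935.71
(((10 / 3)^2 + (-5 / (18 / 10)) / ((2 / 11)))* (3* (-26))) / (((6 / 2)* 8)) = 325 / 24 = 13.54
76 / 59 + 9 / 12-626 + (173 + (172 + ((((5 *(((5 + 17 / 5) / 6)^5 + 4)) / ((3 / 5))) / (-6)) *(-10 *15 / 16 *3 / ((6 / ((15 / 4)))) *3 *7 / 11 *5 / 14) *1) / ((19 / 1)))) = -854672265 / 3156736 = -270.75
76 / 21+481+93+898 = 30988 / 21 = 1475.62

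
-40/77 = -0.52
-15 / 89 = -0.17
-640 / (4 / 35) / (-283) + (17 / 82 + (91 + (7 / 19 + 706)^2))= 4180869778923 / 8377366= 499067.34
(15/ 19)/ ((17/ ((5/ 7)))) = 0.03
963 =963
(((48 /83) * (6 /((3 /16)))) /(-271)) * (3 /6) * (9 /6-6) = 3456 /22493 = 0.15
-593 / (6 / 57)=-11267 / 2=-5633.50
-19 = -19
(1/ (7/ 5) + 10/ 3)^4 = 52200625/ 194481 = 268.41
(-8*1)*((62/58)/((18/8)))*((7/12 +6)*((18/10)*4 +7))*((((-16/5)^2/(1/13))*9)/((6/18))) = -4629354496/3625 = -1277063.31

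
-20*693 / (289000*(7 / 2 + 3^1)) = -0.01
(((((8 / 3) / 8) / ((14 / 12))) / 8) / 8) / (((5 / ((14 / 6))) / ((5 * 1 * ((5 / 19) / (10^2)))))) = 1 / 36480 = 0.00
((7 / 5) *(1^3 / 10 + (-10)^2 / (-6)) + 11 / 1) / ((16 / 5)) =-1829 / 480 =-3.81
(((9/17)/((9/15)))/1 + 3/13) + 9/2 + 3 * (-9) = -9453/442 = -21.39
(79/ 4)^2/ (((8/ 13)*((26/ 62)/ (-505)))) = -97702855/ 128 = -763303.55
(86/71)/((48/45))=645/568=1.14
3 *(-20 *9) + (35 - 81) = -586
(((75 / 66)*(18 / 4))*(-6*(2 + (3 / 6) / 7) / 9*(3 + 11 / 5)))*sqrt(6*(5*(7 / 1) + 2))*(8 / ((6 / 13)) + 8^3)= -1496690*sqrt(222) / 77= -289612.71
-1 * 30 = -30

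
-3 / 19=-0.16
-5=-5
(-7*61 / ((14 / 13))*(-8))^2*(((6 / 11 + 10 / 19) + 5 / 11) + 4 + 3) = 1629976608 / 19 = 85788242.53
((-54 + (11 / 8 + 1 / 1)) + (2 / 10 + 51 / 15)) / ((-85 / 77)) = 8701 / 200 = 43.50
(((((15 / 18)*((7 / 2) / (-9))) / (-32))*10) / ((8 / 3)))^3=0.00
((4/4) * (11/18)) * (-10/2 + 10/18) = -220/81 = -2.72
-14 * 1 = -14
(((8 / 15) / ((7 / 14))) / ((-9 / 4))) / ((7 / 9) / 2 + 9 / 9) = -128 / 375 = -0.34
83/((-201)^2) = 83/40401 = 0.00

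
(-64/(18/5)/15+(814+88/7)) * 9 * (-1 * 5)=-779990/21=-37142.38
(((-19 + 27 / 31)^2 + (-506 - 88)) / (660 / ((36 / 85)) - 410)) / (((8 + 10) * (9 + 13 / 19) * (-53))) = 484481 / 19371246024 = 0.00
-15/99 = -5/33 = -0.15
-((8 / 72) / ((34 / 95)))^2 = -9025 / 93636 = -0.10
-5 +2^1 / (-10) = -5.20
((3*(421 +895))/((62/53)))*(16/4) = 418488/31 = 13499.61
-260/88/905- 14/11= -1.28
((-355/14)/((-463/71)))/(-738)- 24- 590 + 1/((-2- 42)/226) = -32579775073/52620876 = -619.14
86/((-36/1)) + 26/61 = -2155/1098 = -1.96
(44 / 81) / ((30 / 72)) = 176 / 135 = 1.30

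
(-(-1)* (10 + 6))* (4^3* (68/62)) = 34816/31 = 1123.10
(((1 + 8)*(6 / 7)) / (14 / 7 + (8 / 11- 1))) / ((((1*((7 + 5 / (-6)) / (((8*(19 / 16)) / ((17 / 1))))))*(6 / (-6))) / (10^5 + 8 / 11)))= -25457328 / 629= -40472.70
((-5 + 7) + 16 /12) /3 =10 /9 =1.11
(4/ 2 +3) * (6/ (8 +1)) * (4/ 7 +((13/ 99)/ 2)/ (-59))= 233185/ 122661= 1.90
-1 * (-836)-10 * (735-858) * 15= 19286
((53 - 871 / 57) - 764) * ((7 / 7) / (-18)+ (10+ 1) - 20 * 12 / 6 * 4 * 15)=890119097 / 513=1735124.95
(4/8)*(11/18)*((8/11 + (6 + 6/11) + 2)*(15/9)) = 85/18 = 4.72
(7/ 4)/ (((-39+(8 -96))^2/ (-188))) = -329/ 16129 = -0.02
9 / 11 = 0.82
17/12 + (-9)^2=989/12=82.42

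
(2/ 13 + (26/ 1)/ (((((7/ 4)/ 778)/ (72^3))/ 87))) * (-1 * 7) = -34156473901070/ 13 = -2627421069313.08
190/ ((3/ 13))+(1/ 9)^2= 66691/ 81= 823.35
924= 924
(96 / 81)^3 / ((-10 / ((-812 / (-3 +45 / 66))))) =-292683776 / 5019165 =-58.31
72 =72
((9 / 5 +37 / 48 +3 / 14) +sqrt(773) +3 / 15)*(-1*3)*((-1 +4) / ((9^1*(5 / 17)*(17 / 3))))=-3*sqrt(773) / 5- 1003 / 560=-18.47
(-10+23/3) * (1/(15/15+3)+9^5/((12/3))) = -206675/6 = -34445.83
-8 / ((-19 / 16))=128 / 19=6.74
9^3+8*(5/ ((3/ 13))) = 2707/ 3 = 902.33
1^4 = 1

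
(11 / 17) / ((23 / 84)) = 924 / 391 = 2.36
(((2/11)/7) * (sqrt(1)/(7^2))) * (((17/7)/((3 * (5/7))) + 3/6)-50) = -1451/56595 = -0.03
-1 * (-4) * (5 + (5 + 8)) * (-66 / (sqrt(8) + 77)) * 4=-1463616 / 5921 + 38016 * sqrt(2) / 5921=-238.11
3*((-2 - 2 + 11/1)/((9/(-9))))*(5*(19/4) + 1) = -2079/4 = -519.75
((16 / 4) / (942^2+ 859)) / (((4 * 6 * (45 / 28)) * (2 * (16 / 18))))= 1 / 15226680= 0.00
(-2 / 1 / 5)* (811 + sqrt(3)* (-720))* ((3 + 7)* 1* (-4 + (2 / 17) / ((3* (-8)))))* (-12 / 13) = 6448.41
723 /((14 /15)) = 10845 /14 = 774.64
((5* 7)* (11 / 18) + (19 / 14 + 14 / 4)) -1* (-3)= 3685 / 126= 29.25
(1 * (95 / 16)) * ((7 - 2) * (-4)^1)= -118.75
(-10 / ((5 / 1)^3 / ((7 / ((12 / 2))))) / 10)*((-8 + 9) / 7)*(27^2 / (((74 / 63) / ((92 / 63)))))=-5589 / 4625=-1.21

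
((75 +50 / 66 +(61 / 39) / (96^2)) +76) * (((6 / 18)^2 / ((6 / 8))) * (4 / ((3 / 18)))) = 599999135 / 1111968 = 539.58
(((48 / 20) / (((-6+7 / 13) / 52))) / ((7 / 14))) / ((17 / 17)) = -16224 / 355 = -45.70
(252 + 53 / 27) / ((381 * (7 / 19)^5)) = 16978610843 / 172893609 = 98.20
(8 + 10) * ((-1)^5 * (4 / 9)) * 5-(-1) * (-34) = -74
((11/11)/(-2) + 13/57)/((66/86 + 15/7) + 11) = -9331/477318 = -0.02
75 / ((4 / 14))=525 / 2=262.50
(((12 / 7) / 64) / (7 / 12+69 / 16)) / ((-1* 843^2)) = -1 / 129890845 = -0.00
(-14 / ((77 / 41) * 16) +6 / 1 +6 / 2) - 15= -569 / 88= -6.47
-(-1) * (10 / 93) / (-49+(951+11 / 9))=30 / 251999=0.00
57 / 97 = 0.59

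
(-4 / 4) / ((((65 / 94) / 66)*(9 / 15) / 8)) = -1272.62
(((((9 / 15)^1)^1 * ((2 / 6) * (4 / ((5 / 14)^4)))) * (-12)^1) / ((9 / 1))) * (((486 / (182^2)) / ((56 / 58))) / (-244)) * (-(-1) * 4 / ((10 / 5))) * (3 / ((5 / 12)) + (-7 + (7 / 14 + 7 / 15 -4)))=-745416 / 32215625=-0.02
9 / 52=0.17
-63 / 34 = -1.85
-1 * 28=-28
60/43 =1.40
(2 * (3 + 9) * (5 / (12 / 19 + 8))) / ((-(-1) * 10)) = 57 / 41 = 1.39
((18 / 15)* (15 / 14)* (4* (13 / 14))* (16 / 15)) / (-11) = -1248 / 2695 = -0.46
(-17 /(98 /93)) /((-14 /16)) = 6324 /343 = 18.44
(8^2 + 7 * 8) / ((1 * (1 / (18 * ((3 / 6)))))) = 1080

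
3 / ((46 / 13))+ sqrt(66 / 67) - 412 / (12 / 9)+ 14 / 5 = -304.36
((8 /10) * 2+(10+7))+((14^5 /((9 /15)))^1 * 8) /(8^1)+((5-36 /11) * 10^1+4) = 147908179 /165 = 896413.21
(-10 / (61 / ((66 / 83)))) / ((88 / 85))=-1275 / 10126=-0.13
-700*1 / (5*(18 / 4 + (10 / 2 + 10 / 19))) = -5320 / 381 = -13.96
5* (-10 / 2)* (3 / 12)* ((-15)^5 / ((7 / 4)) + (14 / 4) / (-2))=303751225 / 112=2712064.51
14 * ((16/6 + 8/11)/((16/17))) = 1666/33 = 50.48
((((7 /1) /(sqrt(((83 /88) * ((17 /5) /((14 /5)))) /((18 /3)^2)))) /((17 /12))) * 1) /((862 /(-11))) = -11088 * sqrt(108647) /10338397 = -0.35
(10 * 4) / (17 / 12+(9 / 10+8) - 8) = 2400 / 139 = 17.27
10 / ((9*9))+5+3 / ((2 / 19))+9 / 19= 34.10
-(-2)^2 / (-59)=4 / 59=0.07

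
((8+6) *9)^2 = 15876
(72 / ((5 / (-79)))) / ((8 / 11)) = -7821 / 5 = -1564.20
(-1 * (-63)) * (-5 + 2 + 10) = 441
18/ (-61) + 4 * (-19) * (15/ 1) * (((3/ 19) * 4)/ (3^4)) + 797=432511/ 549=787.82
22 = 22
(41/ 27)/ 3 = 41/ 81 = 0.51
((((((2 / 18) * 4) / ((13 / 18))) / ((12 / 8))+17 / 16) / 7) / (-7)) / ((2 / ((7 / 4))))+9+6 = 523241 / 34944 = 14.97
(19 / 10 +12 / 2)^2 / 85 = 6241 / 8500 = 0.73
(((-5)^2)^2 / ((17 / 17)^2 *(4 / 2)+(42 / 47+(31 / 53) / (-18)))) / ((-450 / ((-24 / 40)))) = 37365 / 128287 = 0.29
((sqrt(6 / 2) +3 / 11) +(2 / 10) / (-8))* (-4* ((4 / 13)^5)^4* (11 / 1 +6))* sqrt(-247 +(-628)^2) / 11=-224300372066304* sqrt(131379) / 209054601523688793826811 - 3056092569403392* sqrt(43793) / 11498003083802883660474605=-0.00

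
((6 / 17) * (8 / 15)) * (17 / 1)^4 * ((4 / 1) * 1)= 314432 / 5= 62886.40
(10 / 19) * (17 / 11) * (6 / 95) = 0.05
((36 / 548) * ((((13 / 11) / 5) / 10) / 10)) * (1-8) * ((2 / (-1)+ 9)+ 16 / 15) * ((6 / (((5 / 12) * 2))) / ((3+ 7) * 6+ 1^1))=-0.00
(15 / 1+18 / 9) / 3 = 17 / 3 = 5.67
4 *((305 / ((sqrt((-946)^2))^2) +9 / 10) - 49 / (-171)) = 908153057 / 191288295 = 4.75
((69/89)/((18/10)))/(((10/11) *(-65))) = -253/34710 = -0.01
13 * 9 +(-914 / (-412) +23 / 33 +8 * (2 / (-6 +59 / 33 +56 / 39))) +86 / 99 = 931257115 / 8096418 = 115.02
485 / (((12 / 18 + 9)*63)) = 485 / 609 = 0.80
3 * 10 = 30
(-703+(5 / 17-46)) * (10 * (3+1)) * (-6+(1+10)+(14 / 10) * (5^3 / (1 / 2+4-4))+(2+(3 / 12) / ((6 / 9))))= -181946760 / 17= -10702750.59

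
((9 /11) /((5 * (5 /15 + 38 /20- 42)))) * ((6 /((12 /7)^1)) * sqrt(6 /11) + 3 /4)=-189 * sqrt(66) /144353- 81 /26246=-0.01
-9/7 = -1.29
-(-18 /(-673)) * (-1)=18 /673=0.03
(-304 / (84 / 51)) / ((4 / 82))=-26486 / 7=-3783.71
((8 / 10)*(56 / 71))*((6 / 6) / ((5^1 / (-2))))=-448 / 1775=-0.25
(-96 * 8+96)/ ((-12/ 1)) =56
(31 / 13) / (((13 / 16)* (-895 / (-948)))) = 470208 / 151255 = 3.11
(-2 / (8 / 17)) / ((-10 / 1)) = 17 / 40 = 0.42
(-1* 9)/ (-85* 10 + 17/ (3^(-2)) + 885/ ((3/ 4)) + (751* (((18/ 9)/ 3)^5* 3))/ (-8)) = -0.02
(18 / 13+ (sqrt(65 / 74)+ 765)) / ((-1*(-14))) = sqrt(4810) / 1036+ 9963 / 182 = 54.81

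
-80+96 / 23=-1744 / 23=-75.83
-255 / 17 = -15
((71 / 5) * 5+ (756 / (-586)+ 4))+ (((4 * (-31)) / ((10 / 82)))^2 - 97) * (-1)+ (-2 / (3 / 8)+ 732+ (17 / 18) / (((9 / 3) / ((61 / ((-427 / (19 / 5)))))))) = -2860180612319 / 2768850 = -1032985.03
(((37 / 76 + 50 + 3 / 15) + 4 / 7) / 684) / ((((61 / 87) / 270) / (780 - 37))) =26440819281 / 1233176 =21441.24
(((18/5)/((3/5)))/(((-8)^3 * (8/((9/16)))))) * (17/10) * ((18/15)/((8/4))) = -1377/1638400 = -0.00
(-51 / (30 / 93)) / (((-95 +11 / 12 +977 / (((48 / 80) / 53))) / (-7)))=66402 / 5172455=0.01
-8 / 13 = -0.62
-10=-10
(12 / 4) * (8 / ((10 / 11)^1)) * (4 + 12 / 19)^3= 89954304 / 34295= 2622.96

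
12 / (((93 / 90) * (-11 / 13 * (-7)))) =4680 / 2387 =1.96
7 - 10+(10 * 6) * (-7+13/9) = -1009/3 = -336.33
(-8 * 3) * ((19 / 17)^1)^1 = -456 / 17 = -26.82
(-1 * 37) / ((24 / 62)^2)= -35557 / 144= -246.92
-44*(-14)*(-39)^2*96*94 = 8454910464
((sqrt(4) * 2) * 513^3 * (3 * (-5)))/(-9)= 900037980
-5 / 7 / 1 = -5 / 7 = -0.71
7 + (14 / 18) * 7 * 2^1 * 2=259 / 9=28.78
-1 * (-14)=14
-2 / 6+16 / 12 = 1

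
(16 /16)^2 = 1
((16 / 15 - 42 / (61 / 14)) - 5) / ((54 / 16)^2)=-1.19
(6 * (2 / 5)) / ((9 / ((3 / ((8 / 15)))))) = 3 / 2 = 1.50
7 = 7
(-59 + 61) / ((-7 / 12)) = -24 / 7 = -3.43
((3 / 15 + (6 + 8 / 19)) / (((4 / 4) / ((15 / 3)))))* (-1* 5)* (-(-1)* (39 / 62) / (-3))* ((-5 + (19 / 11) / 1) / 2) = -367965 / 6479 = -56.79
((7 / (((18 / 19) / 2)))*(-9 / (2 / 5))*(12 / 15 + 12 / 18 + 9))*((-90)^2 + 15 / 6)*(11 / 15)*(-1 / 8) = 744428531 / 288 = 2584821.29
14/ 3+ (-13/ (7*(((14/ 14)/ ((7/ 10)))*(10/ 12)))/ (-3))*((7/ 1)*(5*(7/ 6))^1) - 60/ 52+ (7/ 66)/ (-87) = 4617776/ 186615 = 24.74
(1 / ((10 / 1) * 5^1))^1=1 / 50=0.02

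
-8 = -8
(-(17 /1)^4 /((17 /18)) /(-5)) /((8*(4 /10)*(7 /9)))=397953 /56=7106.30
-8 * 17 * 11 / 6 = -748 / 3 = -249.33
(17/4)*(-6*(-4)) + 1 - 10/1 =93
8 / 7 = 1.14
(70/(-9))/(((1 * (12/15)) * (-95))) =35/342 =0.10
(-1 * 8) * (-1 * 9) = 72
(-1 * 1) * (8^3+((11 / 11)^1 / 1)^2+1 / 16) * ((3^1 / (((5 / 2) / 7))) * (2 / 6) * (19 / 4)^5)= -142284076837 / 40960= -3473732.34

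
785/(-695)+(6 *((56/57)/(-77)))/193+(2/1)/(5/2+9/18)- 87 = -1471177736/16820529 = -87.46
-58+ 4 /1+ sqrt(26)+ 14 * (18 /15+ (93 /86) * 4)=sqrt(26)+ 5022 /215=28.46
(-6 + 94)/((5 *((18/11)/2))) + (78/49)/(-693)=3651874/169785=21.51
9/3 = 3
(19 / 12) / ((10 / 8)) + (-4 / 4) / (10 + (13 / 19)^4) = 23348834 / 19976565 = 1.17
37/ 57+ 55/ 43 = 4726/ 2451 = 1.93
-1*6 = -6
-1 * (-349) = 349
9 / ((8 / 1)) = 9 / 8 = 1.12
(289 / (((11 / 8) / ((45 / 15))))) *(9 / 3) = 20808 / 11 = 1891.64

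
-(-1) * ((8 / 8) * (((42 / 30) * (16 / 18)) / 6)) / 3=28 / 405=0.07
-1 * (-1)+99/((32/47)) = 4685/32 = 146.41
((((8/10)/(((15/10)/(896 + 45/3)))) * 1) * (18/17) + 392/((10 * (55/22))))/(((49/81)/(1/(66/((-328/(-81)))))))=36949856/687225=53.77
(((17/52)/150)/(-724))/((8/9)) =-51/15059200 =-0.00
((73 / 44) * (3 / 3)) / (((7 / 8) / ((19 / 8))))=1387 / 308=4.50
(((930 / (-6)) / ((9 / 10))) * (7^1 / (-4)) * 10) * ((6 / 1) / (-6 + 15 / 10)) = -108500 / 27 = -4018.52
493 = 493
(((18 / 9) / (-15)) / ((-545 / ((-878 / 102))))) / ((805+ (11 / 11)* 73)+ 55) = -878 / 388991025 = -0.00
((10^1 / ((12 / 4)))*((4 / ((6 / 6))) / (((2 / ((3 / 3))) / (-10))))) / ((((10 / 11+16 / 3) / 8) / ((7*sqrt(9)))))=-184800 / 103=-1794.17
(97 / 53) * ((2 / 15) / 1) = 194 / 795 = 0.24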